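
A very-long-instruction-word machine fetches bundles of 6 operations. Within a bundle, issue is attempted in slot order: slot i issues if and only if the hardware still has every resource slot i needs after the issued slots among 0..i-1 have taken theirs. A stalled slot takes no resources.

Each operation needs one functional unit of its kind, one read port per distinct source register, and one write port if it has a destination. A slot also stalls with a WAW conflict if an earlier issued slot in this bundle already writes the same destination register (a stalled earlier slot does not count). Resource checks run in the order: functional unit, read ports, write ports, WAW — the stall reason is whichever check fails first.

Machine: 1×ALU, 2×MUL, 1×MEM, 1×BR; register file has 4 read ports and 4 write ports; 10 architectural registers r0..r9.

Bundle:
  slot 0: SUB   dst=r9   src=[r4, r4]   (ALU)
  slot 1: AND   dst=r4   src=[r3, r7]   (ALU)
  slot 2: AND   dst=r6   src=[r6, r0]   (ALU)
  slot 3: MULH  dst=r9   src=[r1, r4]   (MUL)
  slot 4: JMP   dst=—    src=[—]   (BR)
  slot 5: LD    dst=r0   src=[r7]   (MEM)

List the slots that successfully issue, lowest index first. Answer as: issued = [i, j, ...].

issued = [0, 4, 5]

slot 0 (ALU): ISSUE — free A0,Mu2,Ld1,B1 rp3 wp3
slot 1 (ALU): stall FU — free A0,Mu2,Ld1,B1 rp3 wp3
slot 2 (ALU): stall FU — free A0,Mu2,Ld1,B1 rp3 wp3
slot 3 (MUL): stall WAW — free A0,Mu2,Ld1,B1 rp3 wp3
slot 4 (BR): ISSUE — free A0,Mu2,Ld1,B0 rp3 wp3
slot 5 (MEM): ISSUE — free A0,Mu2,Ld0,B0 rp2 wp2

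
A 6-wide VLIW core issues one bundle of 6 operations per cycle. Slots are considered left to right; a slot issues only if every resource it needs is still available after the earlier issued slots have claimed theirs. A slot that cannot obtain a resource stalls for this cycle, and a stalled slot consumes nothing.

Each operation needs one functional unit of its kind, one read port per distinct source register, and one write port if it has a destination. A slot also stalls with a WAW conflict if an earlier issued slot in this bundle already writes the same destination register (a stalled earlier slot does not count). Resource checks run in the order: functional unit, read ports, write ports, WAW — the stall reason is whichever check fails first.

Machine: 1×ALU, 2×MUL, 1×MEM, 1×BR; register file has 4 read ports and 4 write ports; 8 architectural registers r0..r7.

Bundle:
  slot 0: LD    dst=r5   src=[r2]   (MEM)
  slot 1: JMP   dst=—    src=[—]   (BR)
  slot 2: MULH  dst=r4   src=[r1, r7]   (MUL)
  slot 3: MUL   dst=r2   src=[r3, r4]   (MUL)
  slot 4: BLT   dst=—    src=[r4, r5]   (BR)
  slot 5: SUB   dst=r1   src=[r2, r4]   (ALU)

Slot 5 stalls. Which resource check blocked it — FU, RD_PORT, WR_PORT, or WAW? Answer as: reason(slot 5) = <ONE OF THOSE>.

  0. MEM→r5 ⇒ go  {1A/2Mu/0Ld/1B | 3r 3w}
  1. BR ⇒ go  {1A/2Mu/0Ld/0B | 3r 3w}
  2. MUL→r4 ⇒ go  {1A/1Mu/0Ld/0B | 1r 2w}
  3. MUL→r2 ⇒ no(RD_PORT)  {1A/1Mu/0Ld/0B | 1r 2w}
  4. BR ⇒ no(FU)  {1A/1Mu/0Ld/0B | 1r 2w}
  5. ALU→r1 ⇒ no(RD_PORT)  {1A/1Mu/0Ld/0B | 1r 2w}

reason(slot 5) = RD_PORT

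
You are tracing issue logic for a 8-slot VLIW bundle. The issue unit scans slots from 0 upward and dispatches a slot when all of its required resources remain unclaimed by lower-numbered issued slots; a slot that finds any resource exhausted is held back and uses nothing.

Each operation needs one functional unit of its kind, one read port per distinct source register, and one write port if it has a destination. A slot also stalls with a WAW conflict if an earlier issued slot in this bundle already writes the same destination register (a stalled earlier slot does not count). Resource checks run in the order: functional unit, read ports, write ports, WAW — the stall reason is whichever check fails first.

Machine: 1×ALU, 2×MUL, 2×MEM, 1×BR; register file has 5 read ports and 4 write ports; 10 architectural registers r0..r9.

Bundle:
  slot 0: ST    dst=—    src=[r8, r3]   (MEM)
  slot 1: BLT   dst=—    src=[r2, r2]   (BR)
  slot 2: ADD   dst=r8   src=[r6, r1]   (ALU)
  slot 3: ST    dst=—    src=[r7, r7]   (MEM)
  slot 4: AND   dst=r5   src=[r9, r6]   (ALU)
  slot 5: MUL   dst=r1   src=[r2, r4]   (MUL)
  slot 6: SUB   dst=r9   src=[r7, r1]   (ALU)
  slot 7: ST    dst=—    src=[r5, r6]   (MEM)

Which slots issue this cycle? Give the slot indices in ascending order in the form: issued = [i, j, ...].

(0) want 1×MEM +2rd +0wr — yes → AL1|MU2|ME1|BR1|rd3|wr4
(1) want 1×BR +1rd +0wr — yes → AL1|MU2|ME1|BR0|rd2|wr4
(2) want 1×ALU +2rd +1wr — yes → AL0|MU2|ME1|BR0|rd0|wr3
(3) want 1×MEM +1rd +0wr — RD_PORT → AL0|MU2|ME1|BR0|rd0|wr3
(4) want 1×ALU +2rd +1wr — FU → AL0|MU2|ME1|BR0|rd0|wr3
(5) want 1×MUL +2rd +1wr — RD_PORT → AL0|MU2|ME1|BR0|rd0|wr3
(6) want 1×ALU +2rd +1wr — FU → AL0|MU2|ME1|BR0|rd0|wr3
(7) want 1×MEM +2rd +0wr — RD_PORT → AL0|MU2|ME1|BR0|rd0|wr3

issued = [0, 1, 2]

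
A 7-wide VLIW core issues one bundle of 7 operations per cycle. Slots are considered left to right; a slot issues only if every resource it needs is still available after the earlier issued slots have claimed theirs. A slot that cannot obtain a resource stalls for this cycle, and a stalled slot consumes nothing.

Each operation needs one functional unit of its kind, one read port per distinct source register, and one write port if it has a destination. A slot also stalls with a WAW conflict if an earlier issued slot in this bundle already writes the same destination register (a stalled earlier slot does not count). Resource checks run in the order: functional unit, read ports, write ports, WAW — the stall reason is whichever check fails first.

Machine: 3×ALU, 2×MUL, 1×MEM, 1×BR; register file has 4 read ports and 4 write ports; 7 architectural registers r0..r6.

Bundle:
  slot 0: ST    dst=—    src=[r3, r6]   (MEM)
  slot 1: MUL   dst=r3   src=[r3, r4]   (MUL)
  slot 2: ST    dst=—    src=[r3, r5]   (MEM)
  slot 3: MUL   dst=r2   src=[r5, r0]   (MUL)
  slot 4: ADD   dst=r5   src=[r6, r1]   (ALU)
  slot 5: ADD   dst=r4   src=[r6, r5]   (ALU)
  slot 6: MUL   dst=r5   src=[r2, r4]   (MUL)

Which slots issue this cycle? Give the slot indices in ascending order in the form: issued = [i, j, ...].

[0] MEM needs rd=2 wr=0: ok; after: ALU=3 MUL=2 MEM=0 BR=1, R=2, W=4
[1] MUL needs rd=2 wr=1: ok; after: ALU=3 MUL=1 MEM=0 BR=1, R=0, W=3
[2] MEM needs rd=2 wr=0: FU; after: ALU=3 MUL=1 MEM=0 BR=1, R=0, W=3
[3] MUL needs rd=2 wr=1: RD_PORT; after: ALU=3 MUL=1 MEM=0 BR=1, R=0, W=3
[4] ALU needs rd=2 wr=1: RD_PORT; after: ALU=3 MUL=1 MEM=0 BR=1, R=0, W=3
[5] ALU needs rd=2 wr=1: RD_PORT; after: ALU=3 MUL=1 MEM=0 BR=1, R=0, W=3
[6] MUL needs rd=2 wr=1: RD_PORT; after: ALU=3 MUL=1 MEM=0 BR=1, R=0, W=3

issued = [0, 1]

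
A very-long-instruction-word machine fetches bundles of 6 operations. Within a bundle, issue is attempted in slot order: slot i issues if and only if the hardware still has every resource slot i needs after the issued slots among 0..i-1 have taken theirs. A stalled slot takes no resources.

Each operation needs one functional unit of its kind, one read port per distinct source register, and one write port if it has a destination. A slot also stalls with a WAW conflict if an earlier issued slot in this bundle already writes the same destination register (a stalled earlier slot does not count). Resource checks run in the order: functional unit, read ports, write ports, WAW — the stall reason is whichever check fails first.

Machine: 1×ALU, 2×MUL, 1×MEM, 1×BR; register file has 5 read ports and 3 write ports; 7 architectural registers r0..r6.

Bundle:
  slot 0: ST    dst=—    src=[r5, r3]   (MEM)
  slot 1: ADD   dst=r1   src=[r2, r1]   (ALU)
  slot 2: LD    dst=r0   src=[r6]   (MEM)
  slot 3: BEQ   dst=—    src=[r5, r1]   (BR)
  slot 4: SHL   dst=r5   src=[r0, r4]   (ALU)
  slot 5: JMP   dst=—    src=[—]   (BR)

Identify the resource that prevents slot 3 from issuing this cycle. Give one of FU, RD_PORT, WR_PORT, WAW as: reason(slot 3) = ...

reason(slot 3) = RD_PORT

slot 0 (MEM): ISSUE — free A1,Mu2,Ld0,B1 rp3 wp3
slot 1 (ALU): ISSUE — free A0,Mu2,Ld0,B1 rp1 wp2
slot 2 (MEM): stall FU — free A0,Mu2,Ld0,B1 rp1 wp2
slot 3 (BR): stall RD_PORT — free A0,Mu2,Ld0,B1 rp1 wp2
slot 4 (ALU): stall FU — free A0,Mu2,Ld0,B1 rp1 wp2
slot 5 (BR): ISSUE — free A0,Mu2,Ld0,B0 rp1 wp2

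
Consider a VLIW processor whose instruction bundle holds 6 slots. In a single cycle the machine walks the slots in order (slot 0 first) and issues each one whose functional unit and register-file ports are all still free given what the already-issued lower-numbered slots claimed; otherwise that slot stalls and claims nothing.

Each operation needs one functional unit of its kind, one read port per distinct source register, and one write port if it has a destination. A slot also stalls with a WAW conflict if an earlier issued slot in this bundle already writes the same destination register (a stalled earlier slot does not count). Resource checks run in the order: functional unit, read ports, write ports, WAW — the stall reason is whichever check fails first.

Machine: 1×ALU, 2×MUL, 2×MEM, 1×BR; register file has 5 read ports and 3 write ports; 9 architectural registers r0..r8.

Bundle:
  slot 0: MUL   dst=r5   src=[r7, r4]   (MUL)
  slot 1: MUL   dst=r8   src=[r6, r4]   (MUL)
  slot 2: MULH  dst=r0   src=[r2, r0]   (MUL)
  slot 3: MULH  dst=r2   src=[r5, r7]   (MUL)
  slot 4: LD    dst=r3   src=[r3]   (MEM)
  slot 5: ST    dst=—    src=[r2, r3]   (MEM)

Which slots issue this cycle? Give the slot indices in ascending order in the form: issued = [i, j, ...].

  0. MUL→r5 ⇒ go  {1A/1Mu/2Ld/1B | 3r 2w}
  1. MUL→r8 ⇒ go  {1A/0Mu/2Ld/1B | 1r 1w}
  2. MUL→r0 ⇒ no(FU)  {1A/0Mu/2Ld/1B | 1r 1w}
  3. MUL→r2 ⇒ no(FU)  {1A/0Mu/2Ld/1B | 1r 1w}
  4. MEM→r3 ⇒ go  {1A/0Mu/1Ld/1B | 0r 0w}
  5. MEM ⇒ no(RD_PORT)  {1A/0Mu/1Ld/1B | 0r 0w}

issued = [0, 1, 4]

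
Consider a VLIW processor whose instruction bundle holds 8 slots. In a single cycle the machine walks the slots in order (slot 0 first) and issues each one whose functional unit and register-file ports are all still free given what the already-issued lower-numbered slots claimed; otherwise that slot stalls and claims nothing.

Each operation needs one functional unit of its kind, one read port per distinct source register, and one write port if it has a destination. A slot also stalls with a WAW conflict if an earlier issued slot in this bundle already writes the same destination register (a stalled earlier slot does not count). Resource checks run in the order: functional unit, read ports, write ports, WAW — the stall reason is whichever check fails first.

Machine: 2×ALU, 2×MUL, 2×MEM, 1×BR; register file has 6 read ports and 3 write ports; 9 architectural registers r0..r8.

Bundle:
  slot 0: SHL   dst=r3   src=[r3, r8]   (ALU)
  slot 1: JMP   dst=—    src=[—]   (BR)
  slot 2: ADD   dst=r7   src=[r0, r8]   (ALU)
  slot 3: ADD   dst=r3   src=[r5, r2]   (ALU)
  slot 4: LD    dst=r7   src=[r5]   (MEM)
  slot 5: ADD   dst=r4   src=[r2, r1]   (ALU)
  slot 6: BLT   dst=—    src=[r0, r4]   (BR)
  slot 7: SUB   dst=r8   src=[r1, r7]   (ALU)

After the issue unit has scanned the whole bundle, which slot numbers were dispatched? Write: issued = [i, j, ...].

[0] ALU needs rd=2 wr=1: ok; after: ALU=1 MUL=2 MEM=2 BR=1, R=4, W=2
[1] BR needs rd=0 wr=0: ok; after: ALU=1 MUL=2 MEM=2 BR=0, R=4, W=2
[2] ALU needs rd=2 wr=1: ok; after: ALU=0 MUL=2 MEM=2 BR=0, R=2, W=1
[3] ALU needs rd=2 wr=1: FU; after: ALU=0 MUL=2 MEM=2 BR=0, R=2, W=1
[4] MEM needs rd=1 wr=1: WAW; after: ALU=0 MUL=2 MEM=2 BR=0, R=2, W=1
[5] ALU needs rd=2 wr=1: FU; after: ALU=0 MUL=2 MEM=2 BR=0, R=2, W=1
[6] BR needs rd=2 wr=0: FU; after: ALU=0 MUL=2 MEM=2 BR=0, R=2, W=1
[7] ALU needs rd=2 wr=1: FU; after: ALU=0 MUL=2 MEM=2 BR=0, R=2, W=1

issued = [0, 1, 2]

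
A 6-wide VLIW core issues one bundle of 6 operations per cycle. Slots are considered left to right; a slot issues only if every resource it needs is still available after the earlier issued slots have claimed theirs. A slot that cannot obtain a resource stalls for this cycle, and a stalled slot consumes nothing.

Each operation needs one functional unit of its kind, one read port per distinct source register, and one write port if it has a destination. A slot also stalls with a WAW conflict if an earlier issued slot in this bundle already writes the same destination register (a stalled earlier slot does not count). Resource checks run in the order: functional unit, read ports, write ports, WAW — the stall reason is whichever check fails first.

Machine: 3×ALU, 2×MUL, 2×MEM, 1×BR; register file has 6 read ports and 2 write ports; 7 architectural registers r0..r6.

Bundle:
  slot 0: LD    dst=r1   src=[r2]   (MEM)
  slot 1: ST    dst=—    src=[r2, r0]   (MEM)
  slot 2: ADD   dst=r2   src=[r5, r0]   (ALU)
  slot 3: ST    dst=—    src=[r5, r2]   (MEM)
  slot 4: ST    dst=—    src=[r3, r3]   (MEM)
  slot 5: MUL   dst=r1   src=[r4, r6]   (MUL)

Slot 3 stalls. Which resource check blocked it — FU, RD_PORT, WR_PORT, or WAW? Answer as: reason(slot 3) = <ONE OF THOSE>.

reason(slot 3) = FU

#0 MEM src=r2 dispatched  <A:3 Mu:2 Ld:1 B:1 rd:5 wr:1>
#1 MEM src=r2,r0 dispatched  <A:3 Mu:2 Ld:0 B:1 rd:3 wr:1>
#2 ALU src=r5,r0 dispatched  <A:2 Mu:2 Ld:0 B:1 rd:1 wr:0>
#3 MEM src=r5,r2 held:FU  <A:2 Mu:2 Ld:0 B:1 rd:1 wr:0>
#4 MEM src=r3,r3 held:FU  <A:2 Mu:2 Ld:0 B:1 rd:1 wr:0>
#5 MUL src=r4,r6 held:RD_PORT  <A:2 Mu:2 Ld:0 B:1 rd:1 wr:0>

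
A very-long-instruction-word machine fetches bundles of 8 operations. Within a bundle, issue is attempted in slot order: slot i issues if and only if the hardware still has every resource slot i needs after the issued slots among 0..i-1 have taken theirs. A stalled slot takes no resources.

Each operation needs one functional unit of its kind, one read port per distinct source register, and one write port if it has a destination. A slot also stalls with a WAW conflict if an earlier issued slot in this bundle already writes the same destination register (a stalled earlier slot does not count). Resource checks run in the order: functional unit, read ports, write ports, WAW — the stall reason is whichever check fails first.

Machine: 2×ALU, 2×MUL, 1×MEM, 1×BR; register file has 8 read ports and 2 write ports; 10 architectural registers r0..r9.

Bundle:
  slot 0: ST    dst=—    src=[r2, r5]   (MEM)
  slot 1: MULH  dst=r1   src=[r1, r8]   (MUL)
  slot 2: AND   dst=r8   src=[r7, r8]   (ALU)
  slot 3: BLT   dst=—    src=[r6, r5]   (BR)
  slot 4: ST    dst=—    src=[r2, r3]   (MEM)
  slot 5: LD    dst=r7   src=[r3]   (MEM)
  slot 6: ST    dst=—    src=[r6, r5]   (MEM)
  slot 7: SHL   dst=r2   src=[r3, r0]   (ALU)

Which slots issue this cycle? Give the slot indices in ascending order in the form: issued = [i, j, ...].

[0] MEM needs rd=2 wr=0: ok; after: ALU=2 MUL=2 MEM=0 BR=1, R=6, W=2
[1] MUL needs rd=2 wr=1: ok; after: ALU=2 MUL=1 MEM=0 BR=1, R=4, W=1
[2] ALU needs rd=2 wr=1: ok; after: ALU=1 MUL=1 MEM=0 BR=1, R=2, W=0
[3] BR needs rd=2 wr=0: ok; after: ALU=1 MUL=1 MEM=0 BR=0, R=0, W=0
[4] MEM needs rd=2 wr=0: FU; after: ALU=1 MUL=1 MEM=0 BR=0, R=0, W=0
[5] MEM needs rd=1 wr=1: FU; after: ALU=1 MUL=1 MEM=0 BR=0, R=0, W=0
[6] MEM needs rd=2 wr=0: FU; after: ALU=1 MUL=1 MEM=0 BR=0, R=0, W=0
[7] ALU needs rd=2 wr=1: RD_PORT; after: ALU=1 MUL=1 MEM=0 BR=0, R=0, W=0

issued = [0, 1, 2, 3]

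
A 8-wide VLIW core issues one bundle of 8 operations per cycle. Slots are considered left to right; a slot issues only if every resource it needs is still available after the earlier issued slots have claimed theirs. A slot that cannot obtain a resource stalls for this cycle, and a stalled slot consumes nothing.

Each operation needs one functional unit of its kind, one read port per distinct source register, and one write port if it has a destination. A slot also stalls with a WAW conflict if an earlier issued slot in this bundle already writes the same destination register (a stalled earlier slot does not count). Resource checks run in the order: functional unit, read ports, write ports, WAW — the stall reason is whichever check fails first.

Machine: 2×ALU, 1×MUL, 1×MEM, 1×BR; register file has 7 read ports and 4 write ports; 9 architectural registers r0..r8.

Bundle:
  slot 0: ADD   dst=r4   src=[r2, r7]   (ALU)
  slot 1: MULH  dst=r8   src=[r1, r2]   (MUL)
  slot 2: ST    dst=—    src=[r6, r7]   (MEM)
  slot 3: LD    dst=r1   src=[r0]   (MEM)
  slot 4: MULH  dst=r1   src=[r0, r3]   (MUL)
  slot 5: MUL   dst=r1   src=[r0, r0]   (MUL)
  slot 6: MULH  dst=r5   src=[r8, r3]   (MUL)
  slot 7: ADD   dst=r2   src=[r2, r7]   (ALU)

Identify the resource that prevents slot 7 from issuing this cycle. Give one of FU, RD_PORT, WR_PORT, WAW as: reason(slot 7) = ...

reason(slot 7) = RD_PORT

(0) want 1×ALU +2rd +1wr — yes → AL1|MU1|ME1|BR1|rd5|wr3
(1) want 1×MUL +2rd +1wr — yes → AL1|MU0|ME1|BR1|rd3|wr2
(2) want 1×MEM +2rd +0wr — yes → AL1|MU0|ME0|BR1|rd1|wr2
(3) want 1×MEM +1rd +1wr — FU → AL1|MU0|ME0|BR1|rd1|wr2
(4) want 1×MUL +2rd +1wr — FU → AL1|MU0|ME0|BR1|rd1|wr2
(5) want 1×MUL +1rd +1wr — FU → AL1|MU0|ME0|BR1|rd1|wr2
(6) want 1×MUL +2rd +1wr — FU → AL1|MU0|ME0|BR1|rd1|wr2
(7) want 1×ALU +2rd +1wr — RD_PORT → AL1|MU0|ME0|BR1|rd1|wr2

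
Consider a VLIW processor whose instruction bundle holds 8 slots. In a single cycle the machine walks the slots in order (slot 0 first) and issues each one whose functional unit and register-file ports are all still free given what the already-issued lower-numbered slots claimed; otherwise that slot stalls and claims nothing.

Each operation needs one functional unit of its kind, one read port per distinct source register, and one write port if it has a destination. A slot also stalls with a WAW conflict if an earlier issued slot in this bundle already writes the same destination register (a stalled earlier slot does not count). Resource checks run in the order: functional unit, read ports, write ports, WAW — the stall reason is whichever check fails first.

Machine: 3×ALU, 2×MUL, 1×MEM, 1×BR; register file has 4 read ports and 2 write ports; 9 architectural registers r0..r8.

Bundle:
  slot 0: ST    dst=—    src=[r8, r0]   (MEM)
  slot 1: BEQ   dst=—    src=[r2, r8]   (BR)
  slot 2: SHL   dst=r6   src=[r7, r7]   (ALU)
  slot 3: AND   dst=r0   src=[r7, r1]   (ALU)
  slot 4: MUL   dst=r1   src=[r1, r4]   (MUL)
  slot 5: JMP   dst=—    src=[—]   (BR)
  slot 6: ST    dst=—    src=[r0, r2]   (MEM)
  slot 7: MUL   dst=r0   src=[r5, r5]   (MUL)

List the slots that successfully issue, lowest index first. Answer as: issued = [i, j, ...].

issued = [0, 1]

#0 MEM src=r8,r0 dispatched  <A:3 Mu:2 Ld:0 B:1 rd:2 wr:2>
#1 BR src=r2,r8 dispatched  <A:3 Mu:2 Ld:0 B:0 rd:0 wr:2>
#2 ALU src=r7,r7 held:RD_PORT  <A:3 Mu:2 Ld:0 B:0 rd:0 wr:2>
#3 ALU src=r7,r1 held:RD_PORT  <A:3 Mu:2 Ld:0 B:0 rd:0 wr:2>
#4 MUL src=r1,r4 held:RD_PORT  <A:3 Mu:2 Ld:0 B:0 rd:0 wr:2>
#5 BR src=- held:FU  <A:3 Mu:2 Ld:0 B:0 rd:0 wr:2>
#6 MEM src=r0,r2 held:FU  <A:3 Mu:2 Ld:0 B:0 rd:0 wr:2>
#7 MUL src=r5,r5 held:RD_PORT  <A:3 Mu:2 Ld:0 B:0 rd:0 wr:2>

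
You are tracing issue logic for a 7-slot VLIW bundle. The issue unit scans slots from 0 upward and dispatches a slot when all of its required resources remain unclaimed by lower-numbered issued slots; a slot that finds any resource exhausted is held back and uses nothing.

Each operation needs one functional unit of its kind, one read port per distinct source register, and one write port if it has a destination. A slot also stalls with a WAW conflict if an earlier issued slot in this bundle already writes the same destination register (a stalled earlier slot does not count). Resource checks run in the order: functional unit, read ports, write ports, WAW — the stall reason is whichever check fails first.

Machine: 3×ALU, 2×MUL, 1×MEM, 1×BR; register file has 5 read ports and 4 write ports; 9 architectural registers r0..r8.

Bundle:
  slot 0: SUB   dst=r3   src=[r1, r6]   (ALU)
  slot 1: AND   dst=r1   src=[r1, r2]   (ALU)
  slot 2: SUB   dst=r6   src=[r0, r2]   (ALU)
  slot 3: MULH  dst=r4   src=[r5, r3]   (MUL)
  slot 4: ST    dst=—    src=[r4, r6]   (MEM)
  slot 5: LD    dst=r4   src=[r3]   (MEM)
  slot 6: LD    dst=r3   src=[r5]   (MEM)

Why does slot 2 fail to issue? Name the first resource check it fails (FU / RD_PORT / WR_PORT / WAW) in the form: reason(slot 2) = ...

reason(slot 2) = RD_PORT

[0] ALU needs rd=2 wr=1: ok; after: ALU=2 MUL=2 MEM=1 BR=1, R=3, W=3
[1] ALU needs rd=2 wr=1: ok; after: ALU=1 MUL=2 MEM=1 BR=1, R=1, W=2
[2] ALU needs rd=2 wr=1: RD_PORT; after: ALU=1 MUL=2 MEM=1 BR=1, R=1, W=2
[3] MUL needs rd=2 wr=1: RD_PORT; after: ALU=1 MUL=2 MEM=1 BR=1, R=1, W=2
[4] MEM needs rd=2 wr=0: RD_PORT; after: ALU=1 MUL=2 MEM=1 BR=1, R=1, W=2
[5] MEM needs rd=1 wr=1: ok; after: ALU=1 MUL=2 MEM=0 BR=1, R=0, W=1
[6] MEM needs rd=1 wr=1: FU; after: ALU=1 MUL=2 MEM=0 BR=1, R=0, W=1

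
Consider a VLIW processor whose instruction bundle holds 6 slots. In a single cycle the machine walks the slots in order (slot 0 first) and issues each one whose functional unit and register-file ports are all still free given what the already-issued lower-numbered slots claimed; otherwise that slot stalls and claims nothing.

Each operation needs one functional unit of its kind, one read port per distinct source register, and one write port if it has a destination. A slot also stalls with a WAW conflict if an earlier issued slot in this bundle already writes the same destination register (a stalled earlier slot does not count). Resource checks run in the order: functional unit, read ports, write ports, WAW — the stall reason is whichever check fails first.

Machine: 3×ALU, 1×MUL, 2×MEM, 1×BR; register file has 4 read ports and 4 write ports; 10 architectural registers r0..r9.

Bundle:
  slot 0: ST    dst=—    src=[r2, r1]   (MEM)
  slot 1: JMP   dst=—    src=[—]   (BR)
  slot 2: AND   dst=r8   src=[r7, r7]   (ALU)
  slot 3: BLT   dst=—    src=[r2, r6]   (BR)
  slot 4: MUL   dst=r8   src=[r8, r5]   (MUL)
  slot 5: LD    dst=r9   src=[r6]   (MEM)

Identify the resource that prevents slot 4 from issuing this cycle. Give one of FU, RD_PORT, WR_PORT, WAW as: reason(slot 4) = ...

reason(slot 4) = RD_PORT

(0) want 1×MEM +2rd +0wr — yes → AL3|MU1|ME1|BR1|rd2|wr4
(1) want 1×BR +0rd +0wr — yes → AL3|MU1|ME1|BR0|rd2|wr4
(2) want 1×ALU +1rd +1wr — yes → AL2|MU1|ME1|BR0|rd1|wr3
(3) want 1×BR +2rd +0wr — FU → AL2|MU1|ME1|BR0|rd1|wr3
(4) want 1×MUL +2rd +1wr — RD_PORT → AL2|MU1|ME1|BR0|rd1|wr3
(5) want 1×MEM +1rd +1wr — yes → AL2|MU1|ME0|BR0|rd0|wr2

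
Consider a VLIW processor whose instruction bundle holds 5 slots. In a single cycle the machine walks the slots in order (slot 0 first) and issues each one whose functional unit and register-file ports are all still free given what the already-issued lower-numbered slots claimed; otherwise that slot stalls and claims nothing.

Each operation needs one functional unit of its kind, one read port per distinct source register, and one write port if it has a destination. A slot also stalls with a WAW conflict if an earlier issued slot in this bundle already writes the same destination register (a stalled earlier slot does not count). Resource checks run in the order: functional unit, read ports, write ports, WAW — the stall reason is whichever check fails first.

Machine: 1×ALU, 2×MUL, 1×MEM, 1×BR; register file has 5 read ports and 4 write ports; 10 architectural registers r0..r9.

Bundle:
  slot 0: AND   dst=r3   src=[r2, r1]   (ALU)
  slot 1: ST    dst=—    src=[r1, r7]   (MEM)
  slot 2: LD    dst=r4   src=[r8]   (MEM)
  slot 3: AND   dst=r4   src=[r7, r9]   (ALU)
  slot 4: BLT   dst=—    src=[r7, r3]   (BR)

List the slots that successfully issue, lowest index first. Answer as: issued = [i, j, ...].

slot 0 (ALU): ISSUE — free A0,Mu2,Ld1,B1 rp3 wp3
slot 1 (MEM): ISSUE — free A0,Mu2,Ld0,B1 rp1 wp3
slot 2 (MEM): stall FU — free A0,Mu2,Ld0,B1 rp1 wp3
slot 3 (ALU): stall FU — free A0,Mu2,Ld0,B1 rp1 wp3
slot 4 (BR): stall RD_PORT — free A0,Mu2,Ld0,B1 rp1 wp3

issued = [0, 1]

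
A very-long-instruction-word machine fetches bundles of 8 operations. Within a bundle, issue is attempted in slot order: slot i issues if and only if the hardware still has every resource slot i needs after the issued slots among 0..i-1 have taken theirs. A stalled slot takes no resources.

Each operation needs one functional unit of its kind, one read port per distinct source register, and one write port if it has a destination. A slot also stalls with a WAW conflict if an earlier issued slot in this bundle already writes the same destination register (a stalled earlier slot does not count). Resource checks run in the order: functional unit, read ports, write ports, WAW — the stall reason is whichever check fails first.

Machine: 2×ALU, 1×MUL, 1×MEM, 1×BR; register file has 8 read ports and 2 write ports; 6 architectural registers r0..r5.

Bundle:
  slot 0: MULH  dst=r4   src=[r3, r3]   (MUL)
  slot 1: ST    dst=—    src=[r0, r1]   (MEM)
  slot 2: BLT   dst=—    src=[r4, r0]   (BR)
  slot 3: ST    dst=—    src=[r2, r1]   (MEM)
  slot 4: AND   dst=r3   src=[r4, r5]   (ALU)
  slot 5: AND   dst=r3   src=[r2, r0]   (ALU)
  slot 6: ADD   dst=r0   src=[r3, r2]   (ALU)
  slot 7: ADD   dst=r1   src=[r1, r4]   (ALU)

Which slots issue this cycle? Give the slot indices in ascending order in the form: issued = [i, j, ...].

#0 MUL src=r3,r3 dispatched  <A:2 Mu:0 Ld:1 B:1 rd:7 wr:1>
#1 MEM src=r0,r1 dispatched  <A:2 Mu:0 Ld:0 B:1 rd:5 wr:1>
#2 BR src=r4,r0 dispatched  <A:2 Mu:0 Ld:0 B:0 rd:3 wr:1>
#3 MEM src=r2,r1 held:FU  <A:2 Mu:0 Ld:0 B:0 rd:3 wr:1>
#4 ALU src=r4,r5 dispatched  <A:1 Mu:0 Ld:0 B:0 rd:1 wr:0>
#5 ALU src=r2,r0 held:RD_PORT  <A:1 Mu:0 Ld:0 B:0 rd:1 wr:0>
#6 ALU src=r3,r2 held:RD_PORT  <A:1 Mu:0 Ld:0 B:0 rd:1 wr:0>
#7 ALU src=r1,r4 held:RD_PORT  <A:1 Mu:0 Ld:0 B:0 rd:1 wr:0>

issued = [0, 1, 2, 4]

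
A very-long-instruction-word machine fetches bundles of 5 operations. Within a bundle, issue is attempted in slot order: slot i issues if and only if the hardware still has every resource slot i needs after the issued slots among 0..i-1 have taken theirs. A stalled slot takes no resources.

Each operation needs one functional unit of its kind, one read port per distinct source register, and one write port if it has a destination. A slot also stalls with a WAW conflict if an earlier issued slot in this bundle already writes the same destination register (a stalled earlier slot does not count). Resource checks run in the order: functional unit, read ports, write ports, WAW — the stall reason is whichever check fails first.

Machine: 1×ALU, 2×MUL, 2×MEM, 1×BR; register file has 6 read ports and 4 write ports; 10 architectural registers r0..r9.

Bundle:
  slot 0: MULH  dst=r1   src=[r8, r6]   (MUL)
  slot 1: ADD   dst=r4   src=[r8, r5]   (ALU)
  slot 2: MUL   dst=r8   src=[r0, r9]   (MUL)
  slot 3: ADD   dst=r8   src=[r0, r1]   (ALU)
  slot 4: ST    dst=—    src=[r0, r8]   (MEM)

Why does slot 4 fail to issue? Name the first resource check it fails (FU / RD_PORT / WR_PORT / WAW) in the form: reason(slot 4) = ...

reason(slot 4) = RD_PORT

  0. MUL→r1 ⇒ go  {1A/1Mu/2Ld/1B | 4r 3w}
  1. ALU→r4 ⇒ go  {0A/1Mu/2Ld/1B | 2r 2w}
  2. MUL→r8 ⇒ go  {0A/0Mu/2Ld/1B | 0r 1w}
  3. ALU→r8 ⇒ no(FU)  {0A/0Mu/2Ld/1B | 0r 1w}
  4. MEM ⇒ no(RD_PORT)  {0A/0Mu/2Ld/1B | 0r 1w}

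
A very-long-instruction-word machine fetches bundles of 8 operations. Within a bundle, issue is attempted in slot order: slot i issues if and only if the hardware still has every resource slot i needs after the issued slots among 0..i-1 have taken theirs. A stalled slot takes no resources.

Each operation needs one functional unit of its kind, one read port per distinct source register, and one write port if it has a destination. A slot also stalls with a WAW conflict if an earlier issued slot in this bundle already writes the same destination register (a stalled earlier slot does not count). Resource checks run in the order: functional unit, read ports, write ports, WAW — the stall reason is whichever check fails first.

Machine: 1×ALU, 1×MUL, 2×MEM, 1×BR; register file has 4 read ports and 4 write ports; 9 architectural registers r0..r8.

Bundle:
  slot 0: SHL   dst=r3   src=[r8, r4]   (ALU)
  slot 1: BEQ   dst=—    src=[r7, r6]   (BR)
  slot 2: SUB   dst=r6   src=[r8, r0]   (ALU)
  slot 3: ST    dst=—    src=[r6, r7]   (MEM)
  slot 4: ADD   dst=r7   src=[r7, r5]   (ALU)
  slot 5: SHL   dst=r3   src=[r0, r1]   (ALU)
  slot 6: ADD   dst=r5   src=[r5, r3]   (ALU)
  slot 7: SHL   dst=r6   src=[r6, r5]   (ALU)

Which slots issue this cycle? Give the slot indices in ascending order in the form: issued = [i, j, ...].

(0) want 1×ALU +2rd +1wr — yes → AL0|MU1|ME2|BR1|rd2|wr3
(1) want 1×BR +2rd +0wr — yes → AL0|MU1|ME2|BR0|rd0|wr3
(2) want 1×ALU +2rd +1wr — FU → AL0|MU1|ME2|BR0|rd0|wr3
(3) want 1×MEM +2rd +0wr — RD_PORT → AL0|MU1|ME2|BR0|rd0|wr3
(4) want 1×ALU +2rd +1wr — FU → AL0|MU1|ME2|BR0|rd0|wr3
(5) want 1×ALU +2rd +1wr — FU → AL0|MU1|ME2|BR0|rd0|wr3
(6) want 1×ALU +2rd +1wr — FU → AL0|MU1|ME2|BR0|rd0|wr3
(7) want 1×ALU +2rd +1wr — FU → AL0|MU1|ME2|BR0|rd0|wr3

issued = [0, 1]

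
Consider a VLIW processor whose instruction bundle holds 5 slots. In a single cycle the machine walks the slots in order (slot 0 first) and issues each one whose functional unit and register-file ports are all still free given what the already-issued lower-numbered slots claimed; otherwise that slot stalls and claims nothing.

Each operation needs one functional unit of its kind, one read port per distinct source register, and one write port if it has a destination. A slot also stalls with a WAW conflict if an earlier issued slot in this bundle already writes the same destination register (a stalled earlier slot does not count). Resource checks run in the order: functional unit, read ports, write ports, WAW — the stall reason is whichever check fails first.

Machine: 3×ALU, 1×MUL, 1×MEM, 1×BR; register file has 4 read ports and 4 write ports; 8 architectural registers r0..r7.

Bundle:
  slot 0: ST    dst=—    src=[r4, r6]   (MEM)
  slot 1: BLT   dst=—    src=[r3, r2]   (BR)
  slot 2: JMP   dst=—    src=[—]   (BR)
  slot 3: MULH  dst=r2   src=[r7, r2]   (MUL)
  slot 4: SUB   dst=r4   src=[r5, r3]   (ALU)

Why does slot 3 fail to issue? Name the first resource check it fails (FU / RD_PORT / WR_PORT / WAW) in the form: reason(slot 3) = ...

reason(slot 3) = RD_PORT

#0 MEM src=r4,r6 dispatched  <A:3 Mu:1 Ld:0 B:1 rd:2 wr:4>
#1 BR src=r3,r2 dispatched  <A:3 Mu:1 Ld:0 B:0 rd:0 wr:4>
#2 BR src=- held:FU  <A:3 Mu:1 Ld:0 B:0 rd:0 wr:4>
#3 MUL src=r7,r2 held:RD_PORT  <A:3 Mu:1 Ld:0 B:0 rd:0 wr:4>
#4 ALU src=r5,r3 held:RD_PORT  <A:3 Mu:1 Ld:0 B:0 rd:0 wr:4>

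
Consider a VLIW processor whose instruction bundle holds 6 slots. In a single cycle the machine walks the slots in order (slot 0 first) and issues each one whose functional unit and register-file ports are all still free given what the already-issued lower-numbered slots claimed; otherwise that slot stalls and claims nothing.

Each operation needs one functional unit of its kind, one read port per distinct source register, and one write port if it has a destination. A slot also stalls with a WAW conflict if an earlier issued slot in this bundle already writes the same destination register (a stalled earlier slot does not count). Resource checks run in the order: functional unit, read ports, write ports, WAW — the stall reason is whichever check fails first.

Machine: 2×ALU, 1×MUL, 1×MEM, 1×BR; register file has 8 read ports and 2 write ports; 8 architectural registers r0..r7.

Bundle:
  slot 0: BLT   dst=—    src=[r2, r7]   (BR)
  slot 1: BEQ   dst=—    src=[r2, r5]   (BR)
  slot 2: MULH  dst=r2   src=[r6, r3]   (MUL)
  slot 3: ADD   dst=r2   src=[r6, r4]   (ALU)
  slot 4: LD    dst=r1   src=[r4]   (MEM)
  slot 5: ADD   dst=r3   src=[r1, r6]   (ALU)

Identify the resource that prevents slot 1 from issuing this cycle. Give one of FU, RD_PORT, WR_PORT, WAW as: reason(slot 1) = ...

(0) want 1×BR +2rd +0wr — yes → AL2|MU1|ME1|BR0|rd6|wr2
(1) want 1×BR +2rd +0wr — FU → AL2|MU1|ME1|BR0|rd6|wr2
(2) want 1×MUL +2rd +1wr — yes → AL2|MU0|ME1|BR0|rd4|wr1
(3) want 1×ALU +2rd +1wr — WAW → AL2|MU0|ME1|BR0|rd4|wr1
(4) want 1×MEM +1rd +1wr — yes → AL2|MU0|ME0|BR0|rd3|wr0
(5) want 1×ALU +2rd +1wr — WR_PORT → AL2|MU0|ME0|BR0|rd3|wr0

reason(slot 1) = FU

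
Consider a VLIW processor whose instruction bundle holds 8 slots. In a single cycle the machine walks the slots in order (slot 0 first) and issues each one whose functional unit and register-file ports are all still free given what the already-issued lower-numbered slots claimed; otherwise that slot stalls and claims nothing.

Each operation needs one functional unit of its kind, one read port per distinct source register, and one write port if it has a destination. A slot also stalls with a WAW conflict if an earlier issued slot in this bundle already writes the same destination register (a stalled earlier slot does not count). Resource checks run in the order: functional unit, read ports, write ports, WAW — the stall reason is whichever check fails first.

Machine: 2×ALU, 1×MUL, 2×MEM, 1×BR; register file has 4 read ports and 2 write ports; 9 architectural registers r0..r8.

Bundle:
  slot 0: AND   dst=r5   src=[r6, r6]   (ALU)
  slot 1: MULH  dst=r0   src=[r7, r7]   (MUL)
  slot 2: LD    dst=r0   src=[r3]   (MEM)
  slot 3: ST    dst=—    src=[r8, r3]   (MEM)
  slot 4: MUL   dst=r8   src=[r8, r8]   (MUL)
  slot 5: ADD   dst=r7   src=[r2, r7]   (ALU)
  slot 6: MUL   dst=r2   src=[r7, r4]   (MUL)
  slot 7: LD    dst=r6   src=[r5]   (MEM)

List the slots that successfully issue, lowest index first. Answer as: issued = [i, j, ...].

slot 0 (ALU): ISSUE — free A1,Mu1,Ld2,B1 rp3 wp1
slot 1 (MUL): ISSUE — free A1,Mu0,Ld2,B1 rp2 wp0
slot 2 (MEM): stall WR_PORT — free A1,Mu0,Ld2,B1 rp2 wp0
slot 3 (MEM): ISSUE — free A1,Mu0,Ld1,B1 rp0 wp0
slot 4 (MUL): stall FU — free A1,Mu0,Ld1,B1 rp0 wp0
slot 5 (ALU): stall RD_PORT — free A1,Mu0,Ld1,B1 rp0 wp0
slot 6 (MUL): stall FU — free A1,Mu0,Ld1,B1 rp0 wp0
slot 7 (MEM): stall RD_PORT — free A1,Mu0,Ld1,B1 rp0 wp0

issued = [0, 1, 3]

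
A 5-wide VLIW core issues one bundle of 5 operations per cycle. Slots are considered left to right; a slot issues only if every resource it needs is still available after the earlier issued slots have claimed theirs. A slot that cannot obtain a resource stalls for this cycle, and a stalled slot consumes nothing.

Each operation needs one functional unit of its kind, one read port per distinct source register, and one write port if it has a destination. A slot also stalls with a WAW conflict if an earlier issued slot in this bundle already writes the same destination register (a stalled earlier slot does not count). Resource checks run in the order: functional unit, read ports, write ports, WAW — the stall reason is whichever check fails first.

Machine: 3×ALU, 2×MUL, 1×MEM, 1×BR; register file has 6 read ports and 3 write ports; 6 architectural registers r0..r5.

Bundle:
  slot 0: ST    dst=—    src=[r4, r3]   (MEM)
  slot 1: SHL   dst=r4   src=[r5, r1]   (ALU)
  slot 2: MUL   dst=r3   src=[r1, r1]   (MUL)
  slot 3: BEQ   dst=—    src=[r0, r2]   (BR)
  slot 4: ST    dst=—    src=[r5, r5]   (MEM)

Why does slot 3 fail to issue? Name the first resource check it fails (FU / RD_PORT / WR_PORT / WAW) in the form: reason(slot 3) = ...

[0] MEM needs rd=2 wr=0: ok; after: ALU=3 MUL=2 MEM=0 BR=1, R=4, W=3
[1] ALU needs rd=2 wr=1: ok; after: ALU=2 MUL=2 MEM=0 BR=1, R=2, W=2
[2] MUL needs rd=1 wr=1: ok; after: ALU=2 MUL=1 MEM=0 BR=1, R=1, W=1
[3] BR needs rd=2 wr=0: RD_PORT; after: ALU=2 MUL=1 MEM=0 BR=1, R=1, W=1
[4] MEM needs rd=1 wr=0: FU; after: ALU=2 MUL=1 MEM=0 BR=1, R=1, W=1

reason(slot 3) = RD_PORT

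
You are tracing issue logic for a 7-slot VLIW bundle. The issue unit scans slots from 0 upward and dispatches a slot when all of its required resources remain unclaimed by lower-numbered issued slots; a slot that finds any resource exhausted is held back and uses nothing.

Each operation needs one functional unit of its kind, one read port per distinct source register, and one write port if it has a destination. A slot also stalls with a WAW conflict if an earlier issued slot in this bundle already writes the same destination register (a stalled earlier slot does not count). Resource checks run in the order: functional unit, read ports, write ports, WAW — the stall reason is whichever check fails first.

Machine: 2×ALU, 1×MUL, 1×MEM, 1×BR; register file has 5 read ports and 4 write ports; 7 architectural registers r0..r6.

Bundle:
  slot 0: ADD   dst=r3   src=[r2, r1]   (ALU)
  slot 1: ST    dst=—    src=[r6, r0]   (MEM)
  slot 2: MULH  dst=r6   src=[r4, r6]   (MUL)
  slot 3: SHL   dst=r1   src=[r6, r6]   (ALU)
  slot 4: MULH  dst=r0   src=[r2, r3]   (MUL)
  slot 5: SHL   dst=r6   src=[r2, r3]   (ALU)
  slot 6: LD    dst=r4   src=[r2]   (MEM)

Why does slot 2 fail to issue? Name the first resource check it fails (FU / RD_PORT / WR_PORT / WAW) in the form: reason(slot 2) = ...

  0. ALU→r3 ⇒ go  {1A/1Mu/1Ld/1B | 3r 3w}
  1. MEM ⇒ go  {1A/1Mu/0Ld/1B | 1r 3w}
  2. MUL→r6 ⇒ no(RD_PORT)  {1A/1Mu/0Ld/1B | 1r 3w}
  3. ALU→r1 ⇒ go  {0A/1Mu/0Ld/1B | 0r 2w}
  4. MUL→r0 ⇒ no(RD_PORT)  {0A/1Mu/0Ld/1B | 0r 2w}
  5. ALU→r6 ⇒ no(FU)  {0A/1Mu/0Ld/1B | 0r 2w}
  6. MEM→r4 ⇒ no(FU)  {0A/1Mu/0Ld/1B | 0r 2w}

reason(slot 2) = RD_PORT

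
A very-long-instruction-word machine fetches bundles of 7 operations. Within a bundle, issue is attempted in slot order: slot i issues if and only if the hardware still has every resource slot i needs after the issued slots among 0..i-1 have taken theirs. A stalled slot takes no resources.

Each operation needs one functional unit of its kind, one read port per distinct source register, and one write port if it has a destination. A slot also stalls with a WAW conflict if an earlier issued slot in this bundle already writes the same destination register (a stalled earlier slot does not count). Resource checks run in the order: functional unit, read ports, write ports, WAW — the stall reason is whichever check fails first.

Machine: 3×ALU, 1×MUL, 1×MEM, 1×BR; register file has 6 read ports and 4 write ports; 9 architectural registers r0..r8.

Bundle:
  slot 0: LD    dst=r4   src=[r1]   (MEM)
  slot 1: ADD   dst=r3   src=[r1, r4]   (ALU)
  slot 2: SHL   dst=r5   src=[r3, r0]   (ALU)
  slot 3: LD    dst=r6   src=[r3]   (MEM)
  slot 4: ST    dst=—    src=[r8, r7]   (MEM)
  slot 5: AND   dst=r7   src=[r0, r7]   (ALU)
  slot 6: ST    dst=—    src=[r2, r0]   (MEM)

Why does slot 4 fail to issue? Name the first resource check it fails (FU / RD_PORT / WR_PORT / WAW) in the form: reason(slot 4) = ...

reason(slot 4) = FU

  0. MEM→r4 ⇒ go  {3A/1Mu/0Ld/1B | 5r 3w}
  1. ALU→r3 ⇒ go  {2A/1Mu/0Ld/1B | 3r 2w}
  2. ALU→r5 ⇒ go  {1A/1Mu/0Ld/1B | 1r 1w}
  3. MEM→r6 ⇒ no(FU)  {1A/1Mu/0Ld/1B | 1r 1w}
  4. MEM ⇒ no(FU)  {1A/1Mu/0Ld/1B | 1r 1w}
  5. ALU→r7 ⇒ no(RD_PORT)  {1A/1Mu/0Ld/1B | 1r 1w}
  6. MEM ⇒ no(FU)  {1A/1Mu/0Ld/1B | 1r 1w}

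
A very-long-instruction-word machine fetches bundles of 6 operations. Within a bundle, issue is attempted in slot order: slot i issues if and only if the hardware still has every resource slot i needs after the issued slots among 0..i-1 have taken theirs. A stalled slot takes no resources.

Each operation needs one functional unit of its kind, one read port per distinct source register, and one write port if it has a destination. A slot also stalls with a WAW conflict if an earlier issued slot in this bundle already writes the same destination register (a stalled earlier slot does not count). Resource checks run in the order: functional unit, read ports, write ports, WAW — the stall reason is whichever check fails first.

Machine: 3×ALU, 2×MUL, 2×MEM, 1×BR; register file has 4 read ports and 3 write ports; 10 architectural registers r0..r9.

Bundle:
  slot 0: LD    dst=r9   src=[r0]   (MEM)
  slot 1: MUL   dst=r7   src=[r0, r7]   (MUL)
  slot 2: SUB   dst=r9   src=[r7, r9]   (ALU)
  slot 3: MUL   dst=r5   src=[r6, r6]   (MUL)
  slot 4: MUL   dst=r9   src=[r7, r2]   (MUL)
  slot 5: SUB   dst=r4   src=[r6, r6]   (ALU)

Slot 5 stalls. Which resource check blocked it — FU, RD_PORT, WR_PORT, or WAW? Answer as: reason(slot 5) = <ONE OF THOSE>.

  0. MEM→r9 ⇒ go  {3A/2Mu/1Ld/1B | 3r 2w}
  1. MUL→r7 ⇒ go  {3A/1Mu/1Ld/1B | 1r 1w}
  2. ALU→r9 ⇒ no(RD_PORT)  {3A/1Mu/1Ld/1B | 1r 1w}
  3. MUL→r5 ⇒ go  {3A/0Mu/1Ld/1B | 0r 0w}
  4. MUL→r9 ⇒ no(FU)  {3A/0Mu/1Ld/1B | 0r 0w}
  5. ALU→r4 ⇒ no(RD_PORT)  {3A/0Mu/1Ld/1B | 0r 0w}

reason(slot 5) = RD_PORT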